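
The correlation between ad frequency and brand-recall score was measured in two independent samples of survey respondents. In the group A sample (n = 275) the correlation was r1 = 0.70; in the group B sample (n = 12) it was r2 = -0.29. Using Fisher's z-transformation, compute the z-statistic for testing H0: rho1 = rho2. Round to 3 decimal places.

Fisher z-transforms: z1 = atanh(0.70) = 0.867301, z2 = atanh(-0.29) = -0.298566; difference d = 1.165867
Var(d) = 1/272 + 1/9 = 0.0036765 + 0.1111111 = 0.1147876
z = d/√Var(d) = 1.165867 / √0.1147876 = 1.165867 / 0.338803 = 3.441

3.441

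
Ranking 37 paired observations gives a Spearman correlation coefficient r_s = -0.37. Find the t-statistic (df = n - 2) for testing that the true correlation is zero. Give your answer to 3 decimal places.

t = r_s·√(n−2) / √(1−r_s²) with r_s = -0.37, n = 37
  = -0.37·√35 / √(1 − 0.1369)
  = -0.37·5.916080 / 0.929032
  = -2.188950 / 0.929032 = -2.356

-2.356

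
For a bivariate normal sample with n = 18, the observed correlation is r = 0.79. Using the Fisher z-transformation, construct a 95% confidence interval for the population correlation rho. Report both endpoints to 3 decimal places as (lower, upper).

(0.512, 0.918)

Fisher z: z_r = atanh(r) = ½·ln((1+0.79)/(1−0.79)) = 1.071432
SE(z) = 1/√(n−3) = 1/√15 = 0.258199
95% ⇒ z* = 1.960; margin = 1.960·0.258199 = 0.506070
CI on z-scale: (0.565362, 1.577502)
Back-transform: tanh(0.565362) = 0.511945, tanh(1.577502) = 0.918211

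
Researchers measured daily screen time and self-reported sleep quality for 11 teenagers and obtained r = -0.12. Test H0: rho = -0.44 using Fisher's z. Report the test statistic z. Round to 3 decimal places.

z_r = atanh(-0.12) = -0.120581,  z_0 = atanh(-0.44) = -0.472231
SE = 1/√(n−3) = 1/√8 = 0.353553
z = (z_r − z_0)/SE = (-0.120581 − (-0.472231)) / 0.353553 = 0.351650 / 0.353553 = 0.995

0.995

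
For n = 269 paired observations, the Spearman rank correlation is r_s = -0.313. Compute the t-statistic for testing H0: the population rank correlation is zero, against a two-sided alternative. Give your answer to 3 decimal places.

t = r_s·√(n−2) / √(1−r_s²) with r_s = -0.313, n = 269
  = -0.313·√267 / √(1 − 0.097969)
  = -0.313·16.340135 / 0.949753
  = -5.114462 / 0.949753 = -5.385

-5.385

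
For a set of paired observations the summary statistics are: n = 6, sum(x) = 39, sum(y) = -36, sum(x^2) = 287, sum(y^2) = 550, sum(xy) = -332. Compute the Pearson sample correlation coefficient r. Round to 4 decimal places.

S_xy = nΣxy − ΣxΣy = 6·(-332) − 39·(-36) = -1992 − (-1404) = -588
S_xx = nΣx² − (Σx)² = 6·287 − 39² = 1722 − 1521 = 201
S_yy = nΣy² − (Σy)² = 6·550 − (-36)² = 3300 − 1296 = 2004
r = S_xy / √(S_xx·S_yy) = -588 / √(201·2004) = -588 / √402804 = -588 / 634.6684 = -0.9265

-0.9265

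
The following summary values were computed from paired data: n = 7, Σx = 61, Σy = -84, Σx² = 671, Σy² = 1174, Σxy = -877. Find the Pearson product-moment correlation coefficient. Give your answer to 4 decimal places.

-0.9531

Numerator: nΣxy − (Σx)(Σy) = 7·(-877) − (61)(-84) = -1015
Denominator: √[(nΣx²−(Σx)²)(nΣy²−(Σy)²)]
  nΣx²−(Σx)² = 7·671 − 3721 = 976;  nΣy²−(Σy)² = 7·1174 − 7056 = 1162
  √(976·1162) = √1134112 = 1064.9469
r = -1015 / 1064.9469 = -0.9531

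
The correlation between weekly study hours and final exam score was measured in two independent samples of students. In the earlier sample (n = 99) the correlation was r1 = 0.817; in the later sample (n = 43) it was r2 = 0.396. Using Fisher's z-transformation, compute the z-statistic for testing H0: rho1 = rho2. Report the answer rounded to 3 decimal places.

3.873

z1 = atanh(0.817) = 1.147728,  z2 = atanh(0.396) = 0.418896
SE = √(1/(n1−3) + 1/(n2−3)) = √(1/96 + 1/40) = √(0.0104167 + 0.0250000) = √0.0354167 = 0.188193
z = (z1 − z2)/SE = (1.147728 − 0.418896) / 0.188193 = 0.728832 / 0.188193 = 3.873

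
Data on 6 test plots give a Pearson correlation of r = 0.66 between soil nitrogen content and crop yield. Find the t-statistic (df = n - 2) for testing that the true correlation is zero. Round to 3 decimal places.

t = r·√(n−2) / √(1−r²) with r = 0.66, n = 6
  = 0.66·√4 / √(1 − 0.4356)
  = 0.66·2.000000 / 0.751266
  = 1.320000 / 0.751266 = 1.757

1.757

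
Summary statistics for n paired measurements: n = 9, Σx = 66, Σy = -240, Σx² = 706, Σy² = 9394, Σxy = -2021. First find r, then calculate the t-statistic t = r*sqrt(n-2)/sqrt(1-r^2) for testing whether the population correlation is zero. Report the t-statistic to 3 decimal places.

Numerator: nΣxy − (Σx)(Σy) = 9·(-2021) − (66)(-240) = -2349
Denominator: √[(nΣx²−(Σx)²)(nΣy²−(Σy)²)]
  nΣx²−(Σx)² = 9·706 − 4356 = 1998;  nΣy²−(Σy)² = 9·9394 − 57600 = 26946
  √(1998·26946) = √53838108 = 7337.4456
r = -2349 / 7337.4456 = -0.3201
t = r·√(n−2)/√(1−r²) = -0.3201·√7 / √(1−0.102464) = -0.846905 / 0.947384 = -0.894

-0.894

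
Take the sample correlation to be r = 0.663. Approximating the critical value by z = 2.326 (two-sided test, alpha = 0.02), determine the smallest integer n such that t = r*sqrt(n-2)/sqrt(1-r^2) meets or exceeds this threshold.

9

Need r·√(n−2)/√(1−r²) ≥ 2.326
√(n−2) ≥ 2.326·√(1−0.439569) / 0.663 = 2.326·0.748619 / 0.663 = 2.6264
n−2 ≥ 6.8980  ⇒  n ≥ 8.8980
Smallest integer n = 9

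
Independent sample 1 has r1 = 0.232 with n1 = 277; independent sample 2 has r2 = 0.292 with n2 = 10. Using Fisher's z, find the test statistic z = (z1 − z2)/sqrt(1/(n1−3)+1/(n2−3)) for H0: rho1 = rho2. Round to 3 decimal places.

-0.168

z1 = atanh(0.232) = 0.236302,  z2 = atanh(0.292) = 0.300751
SE = √(1/(n1−3) + 1/(n2−3)) = √(1/274 + 1/7) = √(0.0036496 + 0.1428571) = √0.1465067 = 0.382762
z = (z1 − z2)/SE = (0.236302 − 0.300751) / 0.382762 = -0.064449 / 0.382762 = -0.168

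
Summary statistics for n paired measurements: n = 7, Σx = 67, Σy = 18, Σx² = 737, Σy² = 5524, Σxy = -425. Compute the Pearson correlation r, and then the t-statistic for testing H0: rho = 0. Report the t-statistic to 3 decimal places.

Numerator: nΣxy − (Σx)(Σy) = 7·(-425) − (67)(18) = -4181
Denominator: √[(nΣx²−(Σx)²)(nΣy²−(Σy)²)]
  nΣx²−(Σx)² = 7·737 − 4489 = 670;  nΣy²−(Σy)² = 7·5524 − 324 = 38344
  √(670·38344) = √25690480 = 5068.5777
r = -4181 / 5068.5777 = -0.8249
t = r·√(n−2)/√(1−r²) = -0.8249·√5 / √(1−0.680460) = -1.844532 / 0.565279 = -3.263

-3.263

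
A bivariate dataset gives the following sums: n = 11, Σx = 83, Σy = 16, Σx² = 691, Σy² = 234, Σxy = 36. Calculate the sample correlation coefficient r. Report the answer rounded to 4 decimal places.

-0.7255

S_xy = nΣxy − ΣxΣy = 11·36 − 83·16 = 396 − 1328 = -932
S_xx = nΣx² − (Σx)² = 11·691 − 83² = 7601 − 6889 = 712
S_yy = nΣy² − (Σy)² = 11·234 − 16² = 2574 − 256 = 2318
r = S_xy / √(S_xx·S_yy) = -932 / √(712·2318) = -932 / √1650416 = -932 / 1284.6852 = -0.7255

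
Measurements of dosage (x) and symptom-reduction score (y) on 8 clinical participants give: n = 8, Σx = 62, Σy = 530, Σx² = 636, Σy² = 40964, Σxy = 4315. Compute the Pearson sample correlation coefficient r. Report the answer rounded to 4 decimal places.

0.2175

Numerator: nΣxy − (Σx)(Σy) = 8·4315 − (62)(530) = 1660
Denominator: √[(nΣx²−(Σx)²)(nΣy²−(Σy)²)]
  nΣx²−(Σx)² = 8·636 − 3844 = 1244;  nΣy²−(Σy)² = 8·40964 − 280900 = 46812
  √(1244·46812) = √58234128 = 7631.1289
r = 1660 / 7631.1289 = 0.2175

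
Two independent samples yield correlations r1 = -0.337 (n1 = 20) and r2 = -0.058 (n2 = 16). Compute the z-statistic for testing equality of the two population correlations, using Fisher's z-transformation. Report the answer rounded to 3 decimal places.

-0.794

z1 = atanh(-0.337) = -0.350704,  z2 = atanh(-0.058) = -0.058065
SE = √(1/(n1−3) + 1/(n2−3)) = √(1/17 + 1/13) = √(0.0588235 + 0.0769231) = √0.1357466 = 0.368438
z = (z1 − z2)/SE = (-0.350704 − (-0.058065)) / 0.368438 = -0.292639 / 0.368438 = -0.794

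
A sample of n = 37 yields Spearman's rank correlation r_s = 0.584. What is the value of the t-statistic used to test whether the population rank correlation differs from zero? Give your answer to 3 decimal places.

4.256

t = r_s·√(n−2) / √(1−r_s²) with r_s = 0.584, n = 37
  = 0.584·√35 / √(1 − 0.341056)
  = 0.584·5.916080 / 0.811754
  = 3.454991 / 0.811754 = 4.256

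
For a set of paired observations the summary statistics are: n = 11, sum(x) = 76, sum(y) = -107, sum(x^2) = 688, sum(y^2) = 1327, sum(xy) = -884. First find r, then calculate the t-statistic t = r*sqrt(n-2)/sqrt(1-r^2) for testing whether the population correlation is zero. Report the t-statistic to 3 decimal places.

-2.710

Numerator: nΣxy − (Σx)(Σy) = 11·(-884) − (76)(-107) = -1592
Denominator: √[(nΣx²−(Σx)²)(nΣy²−(Σy)²)]
  nΣx²−(Σx)² = 11·688 − 5776 = 1792;  nΣy²−(Σy)² = 11·1327 − 11449 = 3148
  √(1792·3148) = √5641216 = 2375.1244
r = -1592 / 2375.1244 = -0.6703
t = r·√(n−2)/√(1−r²) = -0.6703·√9 / √(1−0.449302) = -2.010900 / 0.742090 = -2.710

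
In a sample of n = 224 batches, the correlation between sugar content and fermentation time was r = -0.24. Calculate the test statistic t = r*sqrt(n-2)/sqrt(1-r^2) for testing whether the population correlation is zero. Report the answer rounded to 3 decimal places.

-3.684

t = r·√(n−2) / √(1−r²) with r = -0.24, n = 224
  = -0.24·√222 / √(1 − 0.0576)
  = -0.24·14.899664 / 0.970773
  = -3.575919 / 0.970773 = -3.684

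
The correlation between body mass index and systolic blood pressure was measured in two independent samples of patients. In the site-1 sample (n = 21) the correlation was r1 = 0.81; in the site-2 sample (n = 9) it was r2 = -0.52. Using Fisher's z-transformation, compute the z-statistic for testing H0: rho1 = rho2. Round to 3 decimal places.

3.613

z1 = atanh(0.81) = 1.127029,  z2 = atanh(-0.52) = -0.576340
SE = √(1/(n1−3) + 1/(n2−3)) = √(1/18 + 1/6) = √(0.0555556 + 0.1666667) = √0.2222223 = 0.471405
z = (z1 − z2)/SE = (1.127029 − (-0.576340)) / 0.471405 = 1.703369 / 0.471405 = 3.613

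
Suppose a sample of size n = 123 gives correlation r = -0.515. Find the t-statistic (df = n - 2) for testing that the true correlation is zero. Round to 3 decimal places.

1 − r² = 1 − 0.265225 = 0.734775;  √(1−r²) = 0.857190
√(n−2) = √121 = 11.000000
t = r·√(n−2)/√(1−r²) = -0.515 · 11.000000 / 0.857190 = -6.609

-6.609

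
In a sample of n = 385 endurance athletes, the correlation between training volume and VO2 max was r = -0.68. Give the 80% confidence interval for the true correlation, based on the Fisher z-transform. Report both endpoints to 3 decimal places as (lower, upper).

Fisher z: z_r = atanh(r) = ½·ln((1+(-0.68))/(1−(-0.68))) = -0.829114
SE(z) = 1/√(n−3) = 1/√382 = 0.051164
80% ⇒ z* = 1.282; margin = 1.282·0.051164 = 0.065592
CI on z-scale: (-0.894706, -0.763522)
Back-transform: tanh(-0.894706) = -0.713710, tanh(-0.763522) = -0.643147

(-0.714, -0.643)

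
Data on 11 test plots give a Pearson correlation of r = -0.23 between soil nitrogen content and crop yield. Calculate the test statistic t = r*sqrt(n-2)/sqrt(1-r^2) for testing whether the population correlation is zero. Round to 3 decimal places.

-0.709

1 − r² = 1 − 0.0529 = 0.9471;  √(1−r²) = 0.973191
√(n−2) = √9 = 3.000000
t = r·√(n−2)/√(1−r²) = -0.23 · 3.000000 / 0.973191 = -0.709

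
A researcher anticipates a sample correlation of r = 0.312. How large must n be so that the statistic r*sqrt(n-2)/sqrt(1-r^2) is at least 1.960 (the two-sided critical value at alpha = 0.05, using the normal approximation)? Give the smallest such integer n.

38

r√(n−2)/√(1−r²) ≥ 1.960  ⇔  n−2 ≥ (1.960)²·(1−r²)/r²
(1−r²)/r² = (1−0.097344)/0.097344 = 9.2728
n ≥ 2 + 3.8416·9.2728 = 2 + 35.6224 = 37.6224
⌈37.6224⌉ = 38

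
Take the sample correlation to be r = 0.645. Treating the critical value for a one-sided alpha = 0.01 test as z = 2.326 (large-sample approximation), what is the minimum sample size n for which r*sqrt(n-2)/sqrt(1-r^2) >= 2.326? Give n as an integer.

10

r√(n−2)/√(1−r²) ≥ 2.326  ⇔  n−2 ≥ (2.326)²·(1−r²)/r²
(1−r²)/r² = (1−0.416025)/0.416025 = 1.4037
n ≥ 2 + 5.410276·1.4037 = 2 + 7.5944 = 9.5944
⌈9.5944⌉ = 10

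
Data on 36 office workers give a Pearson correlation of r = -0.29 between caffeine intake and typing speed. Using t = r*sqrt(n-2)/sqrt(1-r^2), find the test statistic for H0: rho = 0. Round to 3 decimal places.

-1.767

1 − r² = 1 − 0.0841 = 0.9159;  √(1−r²) = 0.957027
√(n−2) = √34 = 5.830952
t = r·√(n−2)/√(1−r²) = -0.29 · 5.830952 / 0.957027 = -1.767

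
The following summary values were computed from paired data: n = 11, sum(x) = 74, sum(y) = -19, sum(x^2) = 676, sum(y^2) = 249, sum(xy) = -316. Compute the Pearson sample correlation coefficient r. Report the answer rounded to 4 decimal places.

Numerator: nΣxy − (Σx)(Σy) = 11·(-316) − (74)(-19) = -2070
Denominator: √[(nΣx²−(Σx)²)(nΣy²−(Σy)²)]
  nΣx²−(Σx)² = 11·676 − 5476 = 1960;  nΣy²−(Σy)² = 11·249 − 361 = 2378
  √(1960·2378) = √4660880 = 2158.9071
r = -2070 / 2158.9071 = -0.9588

-0.9588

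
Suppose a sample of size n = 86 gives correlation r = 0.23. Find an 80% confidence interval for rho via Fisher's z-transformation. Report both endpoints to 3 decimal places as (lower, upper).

z_r = atanh(0.23) = 0.234189;  SE = 1/√(n−3) = 1/√83 = 0.109764
z-limits: 0.234189 ± 1.282·0.109764 = 0.234189 ± 0.140717 = [0.093472, 0.374906]
ρ-limits: (tanh 0.093472, tanh 0.374906) = (0.093, 0.358)

(0.093, 0.358)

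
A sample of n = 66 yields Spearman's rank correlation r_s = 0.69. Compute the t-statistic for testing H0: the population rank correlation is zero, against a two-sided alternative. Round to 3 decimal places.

7.626

t = r_s·√(n−2) / √(1−r_s²) with r_s = 0.69, n = 66
  = 0.69·√64 / √(1 − 0.4761)
  = 0.69·8.000000 / 0.723809
  = 5.520000 / 0.723809 = 7.626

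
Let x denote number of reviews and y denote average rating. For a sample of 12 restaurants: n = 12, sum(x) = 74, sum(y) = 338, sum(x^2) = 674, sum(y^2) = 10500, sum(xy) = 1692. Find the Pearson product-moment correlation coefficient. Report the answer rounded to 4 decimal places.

-0.8496

Numerator: nΣxy − (Σx)(Σy) = 12·1692 − (74)(338) = -4708
Denominator: √[(nΣx²−(Σx)²)(nΣy²−(Σy)²)]
  nΣx²−(Σx)² = 12·674 − 5476 = 2612;  nΣy²−(Σy)² = 12·10500 − 114244 = 11756
  √(2612·11756) = √30706672 = 5541.3601
r = -4708 / 5541.3601 = -0.8496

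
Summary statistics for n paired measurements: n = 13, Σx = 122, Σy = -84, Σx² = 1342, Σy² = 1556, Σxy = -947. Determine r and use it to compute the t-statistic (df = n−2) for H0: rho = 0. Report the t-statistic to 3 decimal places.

-1.260

S_xy = nΣxy − ΣxΣy = 13·(-947) − 122·(-84) = -12311 − (-10248) = -2063
S_xx = nΣx² − (Σx)² = 13·1342 − 122² = 17446 − 14884 = 2562
S_yy = nΣy² − (Σy)² = 13·1556 − (-84)² = 20228 − 7056 = 13172
r = S_xy / √(S_xx·S_yy) = -2063 / √(2562·13172) = -2063 / √33746664 = -2063 / 5809.1879 = -0.3551
t = r·√(n−2)/√(1−r²) = -0.3551·√11 / √(1−0.126096) = -1.177733 / 0.934828 = -1.260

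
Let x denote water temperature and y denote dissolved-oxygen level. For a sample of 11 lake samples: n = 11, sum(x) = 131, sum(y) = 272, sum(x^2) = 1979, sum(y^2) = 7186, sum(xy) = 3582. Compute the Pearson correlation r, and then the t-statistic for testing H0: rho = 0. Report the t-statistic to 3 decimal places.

3.747

Numerator: nΣxy − (Σx)(Σy) = 11·3582 − (131)(272) = 3770
Denominator: √[(nΣx²−(Σx)²)(nΣy²−(Σy)²)]
  nΣx²−(Σx)² = 11·1979 − 17161 = 4608;  nΣy²−(Σy)² = 11·7186 − 73984 = 5062
  √(4608·5062) = √23325696 = 4829.6683
r = 3770 / 4829.6683 = 0.7806
t = r·√(n−2)/√(1−r²) = 0.7806·√9 / √(1−0.609336) = 2.341800 / 0.625031 = 3.747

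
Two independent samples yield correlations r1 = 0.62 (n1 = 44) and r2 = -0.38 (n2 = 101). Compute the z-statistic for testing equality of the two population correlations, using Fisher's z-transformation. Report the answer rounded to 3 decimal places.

Fisher z-transforms: z1 = atanh(0.62) = 0.725005, z2 = atanh(-0.38) = -0.400060; difference d = 1.125065
Var(d) = 1/41 + 1/98 = 0.0243902 + 0.0102041 = 0.0345943
z = d/√Var(d) = 1.125065 / √0.0345943 = 1.125065 / 0.185995 = 6.049

6.049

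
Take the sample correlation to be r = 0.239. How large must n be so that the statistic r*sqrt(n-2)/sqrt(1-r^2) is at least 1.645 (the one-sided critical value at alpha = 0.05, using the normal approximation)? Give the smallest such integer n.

Need r·√(n−2)/√(1−r²) ≥ 1.645
√(n−2) ≥ 1.645·√(1−0.057121) / 0.239 = 1.645·0.971020 / 0.239 = 6.6834
n−2 ≥ 44.6678  ⇒  n ≥ 46.6678
Smallest integer n = 47

47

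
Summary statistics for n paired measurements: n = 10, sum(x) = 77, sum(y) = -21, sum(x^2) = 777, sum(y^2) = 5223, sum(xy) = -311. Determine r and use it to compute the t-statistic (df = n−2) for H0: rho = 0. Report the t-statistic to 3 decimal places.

Numerator: nΣxy − (Σx)(Σy) = 10·(-311) − (77)(-21) = -1493
Denominator: √[(nΣx²−(Σx)²)(nΣy²−(Σy)²)]
  nΣx²−(Σx)² = 10·777 − 5929 = 1841;  nΣy²−(Σy)² = 10·5223 − 441 = 51789
  √(1841·51789) = √95343549 = 9764.4021
r = -1493 / 9764.4021 = -0.1529
t = r·√(n−2)/√(1−r²) = -0.1529·√8 / √(1−0.023378) = -0.432467 / 0.988242 = -0.438

-0.438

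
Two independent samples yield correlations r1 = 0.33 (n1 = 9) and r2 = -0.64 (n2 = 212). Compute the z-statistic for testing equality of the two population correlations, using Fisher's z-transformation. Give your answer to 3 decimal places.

2.659

Fisher z-transforms: z1 = atanh(0.33) = 0.342828, z2 = atanh(-0.64) = -0.758174; difference d = 1.101002
Var(d) = 1/6 + 1/209 = 0.1666667 + 0.0047847 = 0.1714514
z = d/√Var(d) = 1.101002 / √0.1714514 = 1.101002 / 0.414067 = 2.659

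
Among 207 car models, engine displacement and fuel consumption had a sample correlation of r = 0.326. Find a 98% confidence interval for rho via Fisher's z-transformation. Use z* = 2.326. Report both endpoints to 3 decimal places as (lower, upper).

Fisher z: z_r = atanh(r) = ½·ln((1+0.326)/(1−0.326)) = 0.338346
SE(z) = 1/√(n−3) = 1/√204 = 0.070014
98% ⇒ z* = 2.326; margin = 2.326·0.070014 = 0.162853
CI on z-scale: (0.175493, 0.501199)
Back-transform: tanh(0.175493) = 0.173713, tanh(0.501199) = 0.463060

(0.174, 0.463)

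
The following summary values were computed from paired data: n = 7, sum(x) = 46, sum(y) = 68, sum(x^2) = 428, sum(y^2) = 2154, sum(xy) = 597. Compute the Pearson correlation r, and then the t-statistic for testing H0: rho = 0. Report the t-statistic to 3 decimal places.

S_xy = nΣxy − ΣxΣy = 7·597 − 46·68 = 4179 − 3128 = 1051
S_xx = nΣx² − (Σx)² = 7·428 − 46² = 2996 − 2116 = 880
S_yy = nΣy² − (Σy)² = 7·2154 − 68² = 15078 − 4624 = 10454
r = S_xy / √(S_xx·S_yy) = 1051 / √(880·10454) = 1051 / √9199520 = 1051 / 3033.0711 = 0.3465
t = r·√(n−2)/√(1−r²) = 0.3465·√5 / √(1−0.120062) = 0.774798 / 0.938050 = 0.826

0.826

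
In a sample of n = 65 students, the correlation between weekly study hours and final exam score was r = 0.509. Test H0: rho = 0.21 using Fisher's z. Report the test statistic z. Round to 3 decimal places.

Fisher z: atanh(0.509) = 0.561379, atanh(0.21) = 0.213171
z = (z_r − z_0)·√(n−3) = (0.561379 − 0.213171)·√62 = 0.348208 · 7.874008 = 2.742

2.742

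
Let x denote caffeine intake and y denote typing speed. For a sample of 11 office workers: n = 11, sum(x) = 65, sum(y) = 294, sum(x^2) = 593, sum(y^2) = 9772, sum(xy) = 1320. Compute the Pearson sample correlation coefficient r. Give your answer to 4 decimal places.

S_xy = nΣxy − ΣxΣy = 11·1320 − 65·294 = 14520 − 19110 = -4590
S_xx = nΣx² − (Σx)² = 11·593 − 65² = 6523 − 4225 = 2298
S_yy = nΣy² − (Σy)² = 11·9772 − 294² = 107492 − 86436 = 21056
r = S_xy / √(S_xx·S_yy) = -4590 / √(2298·21056) = -4590 / √48386688 = -4590 / 6956.0541 = -0.6599

-0.6599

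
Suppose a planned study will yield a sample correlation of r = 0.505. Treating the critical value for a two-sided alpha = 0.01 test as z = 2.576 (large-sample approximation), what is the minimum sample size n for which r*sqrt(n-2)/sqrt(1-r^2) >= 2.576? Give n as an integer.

22

r√(n−2)/√(1−r²) ≥ 2.576  ⇔  n−2 ≥ (2.576)²·(1−r²)/r²
(1−r²)/r² = (1−0.255025)/0.255025 = 2.9212
n ≥ 2 + 6.635776·2.9212 = 2 + 19.3844 = 21.3844
⌈21.3844⌉ = 22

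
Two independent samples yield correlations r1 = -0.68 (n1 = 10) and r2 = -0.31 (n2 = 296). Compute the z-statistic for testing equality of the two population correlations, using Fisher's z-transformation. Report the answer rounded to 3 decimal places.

Fisher z-transforms: z1 = atanh(-0.68) = -0.829114, z2 = atanh(-0.31) = -0.320545; difference d = -0.508569
Var(d) = 1/7 + 1/293 = 0.1428571 + 0.0034130 = 0.1462701
z = d/√Var(d) = -0.508569 / √0.1462701 = -0.508569 / 0.382453 = -1.330

-1.330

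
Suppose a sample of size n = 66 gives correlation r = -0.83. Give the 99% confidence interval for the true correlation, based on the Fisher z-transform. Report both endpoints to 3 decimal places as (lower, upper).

z_r = atanh(-0.83) = -1.188136;  SE = 1/√(n−3) = 1/√63 = 0.125988
z-limits: -1.188136 ± 2.576·0.125988 = -1.188136 ± 0.324545 = [-1.512681, -0.863591]
ρ-limits: (tanh -1.512681, tanh -0.863591) = (-0.907, -0.698)

(-0.907, -0.698)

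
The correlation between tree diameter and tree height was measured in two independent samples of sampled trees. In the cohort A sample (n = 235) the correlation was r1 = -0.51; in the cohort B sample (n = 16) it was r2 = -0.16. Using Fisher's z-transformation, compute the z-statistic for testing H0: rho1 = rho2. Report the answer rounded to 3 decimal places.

z1 = atanh(-0.51) = -0.562730,  z2 = atanh(-0.16) = -0.161387
SE = √(1/(n1−3) + 1/(n2−3)) = √(1/232 + 1/13) = √(0.0043103 + 0.0769231) = √0.0812334 = 0.285015
z = (z1 − z2)/SE = (-0.562730 − (-0.161387)) / 0.285015 = -0.401343 / 0.285015 = -1.408

-1.408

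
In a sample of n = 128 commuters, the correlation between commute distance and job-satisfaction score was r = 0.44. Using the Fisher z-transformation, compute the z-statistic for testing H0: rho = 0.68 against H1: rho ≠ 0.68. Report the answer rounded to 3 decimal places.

-3.990

Fisher z: atanh(0.44) = 0.472231, atanh(0.68) = 0.829114
z = (z_r − z_0)·√(n−3) = (0.472231 − 0.829114)·√125 = -0.356883 · 11.180340 = -3.990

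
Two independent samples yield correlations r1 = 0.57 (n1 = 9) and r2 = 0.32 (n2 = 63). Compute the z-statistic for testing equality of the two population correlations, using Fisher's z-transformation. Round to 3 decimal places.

0.738

z1 = atanh(0.57) = 0.647523,  z2 = atanh(0.32) = 0.331647
SE = √(1/(n1−3) + 1/(n2−3)) = √(1/6 + 1/60) = √(0.1666667 + 0.0166667) = √0.1833334 = 0.428174
z = (z1 − z2)/SE = (0.647523 − 0.331647) / 0.428174 = 0.315876 / 0.428174 = 0.738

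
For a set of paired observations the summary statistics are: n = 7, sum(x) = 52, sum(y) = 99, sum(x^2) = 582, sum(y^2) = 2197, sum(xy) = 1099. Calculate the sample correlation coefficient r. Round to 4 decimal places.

Numerator: nΣxy − (Σx)(Σy) = 7·1099 − (52)(99) = 2545
Denominator: √[(nΣx²−(Σx)²)(nΣy²−(Σy)²)]
  nΣx²−(Σx)² = 7·582 − 2704 = 1370;  nΣy²−(Σy)² = 7·2197 − 9801 = 5578
  √(1370·5578) = √7641860 = 2764.3914
r = 2545 / 2764.3914 = 0.9206

0.9206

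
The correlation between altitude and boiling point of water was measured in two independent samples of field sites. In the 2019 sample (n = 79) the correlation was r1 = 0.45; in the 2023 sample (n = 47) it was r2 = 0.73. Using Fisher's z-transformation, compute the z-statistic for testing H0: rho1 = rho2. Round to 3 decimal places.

z1 = atanh(0.45) = 0.484700,  z2 = atanh(0.73) = 0.928727
SE = √(1/(n1−3) + 1/(n2−3)) = √(1/76 + 1/44) = √(0.0131579 + 0.0227273) = √0.0358852 = 0.189434
z = (z1 − z2)/SE = (0.484700 − 0.928727) / 0.189434 = -0.444027 / 0.189434 = -2.344

-2.344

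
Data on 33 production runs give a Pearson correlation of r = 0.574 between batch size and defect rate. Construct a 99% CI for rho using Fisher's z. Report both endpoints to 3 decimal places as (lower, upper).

z_r = atanh(0.574) = 0.653468;  SE = 1/√(n−3) = 1/√30 = 0.182574
z-limits: 0.653468 ± 2.576·0.182574 = 0.653468 ± 0.470311 = [0.183157, 1.123779]
ρ-limits: (tanh 0.183157, tanh 1.123779) = (0.181, 0.809)

(0.181, 0.809)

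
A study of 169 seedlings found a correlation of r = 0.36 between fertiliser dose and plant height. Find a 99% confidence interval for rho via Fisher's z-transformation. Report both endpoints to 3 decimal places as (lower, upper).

Fisher z: z_r = atanh(r) = ½·ln((1+0.36)/(1−0.36)) = 0.376886
SE(z) = 1/√(n−3) = 1/√166 = 0.077615
99% ⇒ z* = 2.576; margin = 2.576·0.077615 = 0.199936
CI on z-scale: (0.176950, 0.576822)
Back-transform: tanh(0.176950) = 0.175126, tanh(0.576822) = 0.520352

(0.175, 0.520)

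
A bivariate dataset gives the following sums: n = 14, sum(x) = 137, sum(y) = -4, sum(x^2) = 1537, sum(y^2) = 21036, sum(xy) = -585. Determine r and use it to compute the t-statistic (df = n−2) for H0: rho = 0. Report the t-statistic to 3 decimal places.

-0.966

Numerator: nΣxy − (Σx)(Σy) = 14·(-585) − (137)(-4) = -7642
Denominator: √[(nΣx²−(Σx)²)(nΣy²−(Σy)²)]
  nΣx²−(Σx)² = 14·1537 − 18769 = 2749;  nΣy²−(Σy)² = 14·21036 − 16 = 294488
  √(2749·294488) = √809547512 = 28452.5484
r = -7642 / 28452.5484 = -0.2686
t = r·√(n−2)/√(1−r²) = -0.2686·√12 / √(1−0.072146) = -0.930458 / 0.963252 = -0.966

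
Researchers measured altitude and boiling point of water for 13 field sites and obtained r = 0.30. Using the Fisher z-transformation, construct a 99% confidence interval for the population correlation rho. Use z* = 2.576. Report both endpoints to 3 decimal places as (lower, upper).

z_r = atanh(0.30) = 0.309520;  SE = 1/√(n−3) = 1/√10 = 0.316228
z-limits: 0.309520 ± 2.576·0.316228 = 0.309520 ± 0.814603 = [-0.505083, 1.124123]
ρ-limits: (tanh -0.505083, tanh 1.124123) = (-0.466, 0.809)

(-0.466, 0.809)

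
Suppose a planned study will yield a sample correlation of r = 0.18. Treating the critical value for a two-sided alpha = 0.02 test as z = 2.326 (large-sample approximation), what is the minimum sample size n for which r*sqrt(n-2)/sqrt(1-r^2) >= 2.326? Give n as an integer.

164

Need r·√(n−2)/√(1−r²) ≥ 2.326
√(n−2) ≥ 2.326·√(1−0.0324) / 0.18 = 2.326·0.983667 / 0.18 = 12.7112
n−2 ≥ 161.5746  ⇒  n ≥ 163.5746
Smallest integer n = 164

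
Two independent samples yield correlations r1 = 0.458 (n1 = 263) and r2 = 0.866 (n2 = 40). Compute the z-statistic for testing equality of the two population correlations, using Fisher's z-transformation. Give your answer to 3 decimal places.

-4.679

Fisher z-transforms: z1 = atanh(0.458) = 0.494777, z2 = atanh(0.866) = 1.316856; difference d = -0.822079
Var(d) = 1/260 + 1/37 = 0.0038462 + 0.0270270 = 0.0308732
z = d/√Var(d) = -0.822079 / √0.0308732 = -0.822079 / 0.175708 = -4.679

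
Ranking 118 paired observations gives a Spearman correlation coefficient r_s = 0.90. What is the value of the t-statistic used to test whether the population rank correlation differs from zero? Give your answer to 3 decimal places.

22.238

t = r_s·√(n−2) / √(1−r_s²) with r_s = 0.90, n = 118
  = 0.90·√116 / √(1 − 0.8100)
  = 0.90·10.770330 / 0.435890
  = 9.693297 / 0.435890 = 22.238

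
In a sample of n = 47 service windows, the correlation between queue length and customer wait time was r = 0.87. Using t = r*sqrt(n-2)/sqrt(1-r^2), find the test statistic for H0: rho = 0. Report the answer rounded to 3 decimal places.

11.837

1 − r² = 1 − 0.7569 = 0.2431;  √(1−r²) = 0.493052
√(n−2) = √45 = 6.708204
t = r·√(n−2)/√(1−r²) = 0.87 · 6.708204 / 0.493052 = 11.837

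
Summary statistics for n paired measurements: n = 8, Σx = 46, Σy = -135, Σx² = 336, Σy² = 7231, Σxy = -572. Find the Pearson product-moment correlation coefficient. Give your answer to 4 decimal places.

0.3432

Numerator: nΣxy − (Σx)(Σy) = 8·(-572) − (46)(-135) = 1634
Denominator: √[(nΣx²−(Σx)²)(nΣy²−(Σy)²)]
  nΣx²−(Σx)² = 8·336 − 2116 = 572;  nΣy²−(Σy)² = 8·7231 − 18225 = 39623
  √(572·39623) = √22664356 = 4760.7096
r = 1634 / 4760.7096 = 0.3432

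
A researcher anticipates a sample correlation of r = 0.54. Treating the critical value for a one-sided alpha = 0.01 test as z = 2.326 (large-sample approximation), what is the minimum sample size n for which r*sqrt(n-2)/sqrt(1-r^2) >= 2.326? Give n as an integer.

Need r·√(n−2)/√(1−r²) ≥ 2.326
√(n−2) ≥ 2.326·√(1−0.2916) / 0.54 = 2.326·0.841665 / 0.54 = 3.6254
n−2 ≥ 13.1435  ⇒  n ≥ 15.1435
Smallest integer n = 16

16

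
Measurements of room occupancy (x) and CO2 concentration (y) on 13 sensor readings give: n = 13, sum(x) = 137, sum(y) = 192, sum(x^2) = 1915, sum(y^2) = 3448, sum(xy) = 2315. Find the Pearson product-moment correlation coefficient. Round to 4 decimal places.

0.5429

Numerator: nΣxy − (Σx)(Σy) = 13·2315 − (137)(192) = 3791
Denominator: √[(nΣx²−(Σx)²)(nΣy²−(Σy)²)]
  nΣx²−(Σx)² = 13·1915 − 18769 = 6126;  nΣy²−(Σy)² = 13·3448 − 36864 = 7960
  √(6126·7960) = √48762960 = 6983.0480
r = 3791 / 6983.0480 = 0.5429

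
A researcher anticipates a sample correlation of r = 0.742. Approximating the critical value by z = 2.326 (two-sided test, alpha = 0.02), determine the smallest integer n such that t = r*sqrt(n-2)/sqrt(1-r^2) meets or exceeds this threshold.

7

r√(n−2)/√(1−r²) ≥ 2.326  ⇔  n−2 ≥ (2.326)²·(1−r²)/r²
(1−r²)/r² = (1−0.550564)/0.550564 = 0.8163
n ≥ 2 + 5.410276·0.8163 = 2 + 4.4164 = 6.4164
⌈6.4164⌉ = 7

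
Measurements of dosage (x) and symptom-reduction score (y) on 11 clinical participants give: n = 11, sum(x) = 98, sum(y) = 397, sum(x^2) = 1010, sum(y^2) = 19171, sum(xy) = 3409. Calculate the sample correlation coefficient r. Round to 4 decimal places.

Numerator: nΣxy − (Σx)(Σy) = 11·3409 − (98)(397) = -1407
Denominator: √[(nΣx²−(Σx)²)(nΣy²−(Σy)²)]
  nΣx²−(Σx)² = 11·1010 − 9604 = 1506;  nΣy²−(Σy)² = 11·19171 − 157609 = 53272
  √(1506·53272) = √80227632 = 8956.9879
r = -1407 / 8956.9879 = -0.1571

-0.1571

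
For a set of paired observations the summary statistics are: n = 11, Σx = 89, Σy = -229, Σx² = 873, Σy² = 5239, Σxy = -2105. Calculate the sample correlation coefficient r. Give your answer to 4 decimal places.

Numerator: nΣxy − (Σx)(Σy) = 11·(-2105) − (89)(-229) = -2774
Denominator: √[(nΣx²−(Σx)²)(nΣy²−(Σy)²)]
  nΣx²−(Σx)² = 11·873 − 7921 = 1682;  nΣy²−(Σy)² = 11·5239 − 52441 = 5188
  √(1682·5188) = √8726216 = 2954.0169
r = -2774 / 2954.0169 = -0.9391

-0.9391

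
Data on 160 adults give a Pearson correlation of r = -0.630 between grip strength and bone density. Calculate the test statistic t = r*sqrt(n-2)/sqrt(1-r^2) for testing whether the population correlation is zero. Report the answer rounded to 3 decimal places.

-10.197

t = r·√(n−2) / √(1−r²) with r = -0.630, n = 160
  = -0.630·√158 / √(1 − 0.396900)
  = -0.630·12.569805 / 0.776595
  = -7.918977 / 0.776595 = -10.197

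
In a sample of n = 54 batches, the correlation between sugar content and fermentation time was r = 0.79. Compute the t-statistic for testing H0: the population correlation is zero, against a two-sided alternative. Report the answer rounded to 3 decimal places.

1 − r² = 1 − 0.6241 = 0.3759;  √(1−r²) = 0.613107
√(n−2) = √52 = 7.211103
t = r·√(n−2)/√(1−r²) = 0.79 · 7.211103 / 0.613107 = 9.292

9.292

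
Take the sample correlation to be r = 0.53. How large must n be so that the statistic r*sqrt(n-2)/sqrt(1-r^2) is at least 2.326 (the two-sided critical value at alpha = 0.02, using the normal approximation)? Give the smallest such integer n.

16

Need r·√(n−2)/√(1−r²) ≥ 2.326
√(n−2) ≥ 2.326·√(1−0.2809) / 0.53 = 2.326·0.847998 / 0.53 = 3.7216
n−2 ≥ 13.8503  ⇒  n ≥ 15.8503
Smallest integer n = 16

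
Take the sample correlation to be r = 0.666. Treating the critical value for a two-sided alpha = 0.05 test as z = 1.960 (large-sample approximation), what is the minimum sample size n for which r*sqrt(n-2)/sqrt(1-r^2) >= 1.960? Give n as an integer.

7

r√(n−2)/√(1−r²) ≥ 1.960  ⇔  n−2 ≥ (1.960)²·(1−r²)/r²
(1−r²)/r² = (1−0.443556)/0.443556 = 1.2545
n ≥ 2 + 3.8416·1.2545 = 2 + 4.8193 = 6.8193
⌈6.8193⌉ = 7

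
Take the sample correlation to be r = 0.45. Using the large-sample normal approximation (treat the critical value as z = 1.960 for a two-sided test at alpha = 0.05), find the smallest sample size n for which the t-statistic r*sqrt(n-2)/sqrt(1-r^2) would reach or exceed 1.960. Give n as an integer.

r√(n−2)/√(1−r²) ≥ 1.960  ⇔  n−2 ≥ (1.960)²·(1−r²)/r²
(1−r²)/r² = (1−0.2025)/0.2025 = 3.9383
n ≥ 2 + 3.8416·3.9383 = 2 + 15.1294 = 17.1294
⌈17.1294⌉ = 18

18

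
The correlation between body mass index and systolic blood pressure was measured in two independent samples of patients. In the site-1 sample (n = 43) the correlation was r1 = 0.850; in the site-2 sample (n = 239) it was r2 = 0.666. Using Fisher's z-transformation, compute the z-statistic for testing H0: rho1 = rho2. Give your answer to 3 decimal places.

2.647

Fisher z-transforms: z1 = atanh(0.850) = 1.256153, z2 = atanh(0.666) = 0.803520; difference d = 0.452633
Var(d) = 1/40 + 1/236 = 0.0250000 + 0.0042373 = 0.0292373
z = d/√Var(d) = 0.452633 / √0.0292373 = 0.452633 / 0.170989 = 2.647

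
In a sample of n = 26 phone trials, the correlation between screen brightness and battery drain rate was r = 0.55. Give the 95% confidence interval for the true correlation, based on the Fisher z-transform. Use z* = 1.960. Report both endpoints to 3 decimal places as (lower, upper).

(0.207, 0.773)

Fisher z: z_r = atanh(r) = ½·ln((1+0.55)/(1−0.55)) = 0.618381
SE(z) = 1/√(n−3) = 1/√23 = 0.208514
95% ⇒ z* = 1.960; margin = 1.960·0.208514 = 0.408687
CI on z-scale: (0.209694, 1.027068)
Back-transform: tanh(0.209694) = 0.206674, tanh(1.027068) = 0.772730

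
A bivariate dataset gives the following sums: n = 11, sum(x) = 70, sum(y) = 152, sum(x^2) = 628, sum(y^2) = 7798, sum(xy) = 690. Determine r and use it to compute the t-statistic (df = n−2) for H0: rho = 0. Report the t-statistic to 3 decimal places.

Numerator: nΣxy − (Σx)(Σy) = 11·690 − (70)(152) = -3050
Denominator: √[(nΣx²−(Σx)²)(nΣy²−(Σy)²)]
  nΣx²−(Σx)² = 11·628 − 4900 = 2008;  nΣy²−(Σy)² = 11·7798 − 23104 = 62674
  √(2008·62674) = √125849392 = 11218.2615
r = -3050 / 11218.2615 = -0.2719
t = r·√(n−2)/√(1−r²) = -0.2719·√9 / √(1−0.073930) = -0.815700 / 0.962325 = -0.848

-0.848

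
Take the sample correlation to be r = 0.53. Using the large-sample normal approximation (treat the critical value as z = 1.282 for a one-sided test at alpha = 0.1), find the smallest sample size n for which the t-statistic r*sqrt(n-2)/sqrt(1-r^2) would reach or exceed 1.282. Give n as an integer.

Need r·√(n−2)/√(1−r²) ≥ 1.282
√(n−2) ≥ 1.282·√(1−0.2809) / 0.53 = 1.282·0.847998 / 0.53 = 2.0512
n−2 ≥ 4.2074  ⇒  n ≥ 6.2074
Smallest integer n = 7

7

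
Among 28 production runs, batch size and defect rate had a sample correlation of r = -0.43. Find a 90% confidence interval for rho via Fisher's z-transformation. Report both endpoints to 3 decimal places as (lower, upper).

z_r = atanh(-0.43) = -0.459897;  SE = 1/√(n−3) = 1/√25 = 0.200000
z-limits: -0.459897 ± 1.645·0.200000 = -0.459897 ± 0.329000 = [-0.788897, -0.130897]
ρ-limits: (tanh -0.788897, tanh -0.130897) = (-0.658, -0.130)

(-0.658, -0.130)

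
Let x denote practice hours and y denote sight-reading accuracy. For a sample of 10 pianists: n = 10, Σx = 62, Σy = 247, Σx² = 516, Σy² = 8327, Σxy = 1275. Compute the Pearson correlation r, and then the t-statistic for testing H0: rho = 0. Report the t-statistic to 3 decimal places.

Numerator: nΣxy − (Σx)(Σy) = 10·1275 − (62)(247) = -2564
Denominator: √[(nΣx²−(Σx)²)(nΣy²−(Σy)²)]
  nΣx²−(Σx)² = 10·516 − 3844 = 1316;  nΣy²−(Σy)² = 10·8327 − 61009 = 22261
  √(1316·22261) = √29295476 = 5412.5295
r = -2564 / 5412.5295 = -0.4737
t = r·√(n−2)/√(1−r²) = -0.4737·√8 / √(1−0.224392) = -1.339826 / 0.880686 = -1.521

-1.521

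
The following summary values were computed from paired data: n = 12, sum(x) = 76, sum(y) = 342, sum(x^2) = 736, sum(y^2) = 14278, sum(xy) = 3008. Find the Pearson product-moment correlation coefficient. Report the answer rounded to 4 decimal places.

0.7838

S_xy = nΣxy − ΣxΣy = 12·3008 − 76·342 = 36096 − 25992 = 10104
S_xx = nΣx² − (Σx)² = 12·736 − 76² = 8832 − 5776 = 3056
S_yy = nΣy² − (Σy)² = 12·14278 − 342² = 171336 − 116964 = 54372
r = S_xy / √(S_xx·S_yy) = 10104 / √(3056·54372) = 10104 / √166160832 = 10104 / 12890.3387 = 0.7838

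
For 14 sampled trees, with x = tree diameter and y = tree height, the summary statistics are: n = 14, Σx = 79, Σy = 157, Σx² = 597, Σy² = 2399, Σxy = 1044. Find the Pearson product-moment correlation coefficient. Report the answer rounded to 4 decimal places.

S_xy = nΣxy − ΣxΣy = 14·1044 − 79·157 = 14616 − 12403 = 2213
S_xx = nΣx² − (Σx)² = 14·597 − 79² = 8358 − 6241 = 2117
S_yy = nΣy² − (Σy)² = 14·2399 − 157² = 33586 − 24649 = 8937
r = S_xy / √(S_xx·S_yy) = 2213 / √(2117·8937) = 2213 / √18919629 = 2213 / 4349.6700 = 0.5088

0.5088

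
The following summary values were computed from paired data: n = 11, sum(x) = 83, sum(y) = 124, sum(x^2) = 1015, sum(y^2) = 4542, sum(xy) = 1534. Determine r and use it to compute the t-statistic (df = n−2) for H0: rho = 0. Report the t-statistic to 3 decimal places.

Numerator: nΣxy − (Σx)(Σy) = 11·1534 − (83)(124) = 6582
Denominator: √[(nΣx²−(Σx)²)(nΣy²−(Σy)²)]
  nΣx²−(Σx)² = 11·1015 − 6889 = 4276;  nΣy²−(Σy)² = 11·4542 − 15376 = 34586
  √(4276·34586) = √147889736 = 12160.9924
r = 6582 / 12160.9924 = 0.5412
t = r·√(n−2)/√(1−r²) = 0.5412·√9 / √(1−0.292897) = 1.623600 / 0.840894 = 1.931

1.931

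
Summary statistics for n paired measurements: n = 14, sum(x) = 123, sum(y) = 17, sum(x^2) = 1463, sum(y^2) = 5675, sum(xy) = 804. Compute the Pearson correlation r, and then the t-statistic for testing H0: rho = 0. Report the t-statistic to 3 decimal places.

1.722

Numerator: nΣxy − (Σx)(Σy) = 14·804 − (123)(17) = 9165
Denominator: √[(nΣx²−(Σx)²)(nΣy²−(Σy)²)]
  nΣx²−(Σx)² = 14·1463 − 15129 = 5353;  nΣy²−(Σy)² = 14·5675 − 289 = 79161
  √(5353·79161) = √423748833 = 20585.1605
r = 9165 / 20585.1605 = 0.4452
t = r·√(n−2)/√(1−r²) = 0.4452·√12 / √(1−0.198203) = 1.542218 / 0.895431 = 1.722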